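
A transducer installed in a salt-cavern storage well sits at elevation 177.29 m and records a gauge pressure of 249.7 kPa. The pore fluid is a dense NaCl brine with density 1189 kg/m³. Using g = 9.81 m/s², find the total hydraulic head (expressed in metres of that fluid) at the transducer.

ψ = P/(ρg) = 249.7×1000 / (1189 × 9.81) = 21.41 m.
h = z + ψ = 177.29 + 21.41 = 198.70 m.

h ≈ 198.70 m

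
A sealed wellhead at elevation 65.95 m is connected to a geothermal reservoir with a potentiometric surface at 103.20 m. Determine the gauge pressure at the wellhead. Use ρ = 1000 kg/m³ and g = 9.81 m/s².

P ≈ 365 kPa

Head above the cap: Δh = 103.20 − 65.95 = 37.25 m.
P = ρgΔh = 1000 × 9.81 × 37.25 = 365422 Pa ≈ 365 kPa.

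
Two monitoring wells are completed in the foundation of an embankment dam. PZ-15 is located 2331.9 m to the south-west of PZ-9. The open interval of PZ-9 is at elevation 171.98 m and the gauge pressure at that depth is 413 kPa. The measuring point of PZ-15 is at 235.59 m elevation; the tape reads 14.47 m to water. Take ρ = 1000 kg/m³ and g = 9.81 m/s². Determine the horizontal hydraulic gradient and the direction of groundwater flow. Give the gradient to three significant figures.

i ≈ 0.00302; groundwater flows toward the north-east

Pressure head at PZ-9: ψ = P/(ρg) = 413×1000 / (1000 × 9.81) = 42.10 m.
Total head at PZ-9: h = z + ψ = 171.98 + 42.10 = 214.08 m.
Total head at PZ-15: h = 235.59 − 14.47 = 221.12 m.
Head difference: h(PZ-9) − h(PZ-15) = 214.08 − 221.12 = -7.04 m.
Hydraulic gradient: i = |Δh| / L = 7.04 / 2331.9 = 0.00302.
Flow is from higher to lower head: from PZ-15 toward PZ-9, i.e. toward the north-east.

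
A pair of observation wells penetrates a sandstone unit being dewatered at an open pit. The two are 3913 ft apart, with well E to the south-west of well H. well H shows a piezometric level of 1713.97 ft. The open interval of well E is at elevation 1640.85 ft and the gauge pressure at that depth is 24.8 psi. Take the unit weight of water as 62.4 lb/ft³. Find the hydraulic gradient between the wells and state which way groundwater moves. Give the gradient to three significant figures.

Total head at well H: h = 1713.97 ft (water level in the piezometer is the total head).
Pressure head at well E: ψ = 144·P/γ = 144 × 24.8 / 62.4 = 57.23 ft.
Total head at well E: h = z + ψ = 1640.85 + 57.23 = 1698.08 ft.
Head difference: h(well H) − h(well E) = 1713.97 − 1698.08 = 15.89 ft.
Hydraulic gradient: i = |Δh| / L = 15.89 / 3913 = 0.00406.
Flow is from higher to lower head: from well H toward well E, i.e. toward the south-west.

i ≈ 0.00406; groundwater flows toward the south-west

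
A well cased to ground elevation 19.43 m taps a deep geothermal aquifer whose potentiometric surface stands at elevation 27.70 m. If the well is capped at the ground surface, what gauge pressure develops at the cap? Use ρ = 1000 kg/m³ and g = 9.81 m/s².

Head above the cap: Δh = 27.70 − 19.43 = 8.27 m.
P = ρgΔh = 1000 × 9.81 × 8.27 = 81129 Pa ≈ 81.1 kPa.

P ≈ 81.1 kPa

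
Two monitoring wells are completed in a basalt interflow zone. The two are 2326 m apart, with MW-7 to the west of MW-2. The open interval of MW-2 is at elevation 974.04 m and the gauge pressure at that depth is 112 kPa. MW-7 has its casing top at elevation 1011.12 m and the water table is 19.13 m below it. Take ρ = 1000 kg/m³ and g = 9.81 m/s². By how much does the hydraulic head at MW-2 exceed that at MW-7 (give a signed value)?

Δh ≈ -6.53 m

Pressure head at MW-2: ψ = P/(ρg) = 112×1000 / (1000 × 9.81) = 11.42 m.
Total head at MW-2: h = z + ψ = 974.04 + 11.42 = 985.46 m.
Total head at MW-7: h = 1011.12 − 19.13 = 991.99 m.
Head difference: h(MW-2) − h(MW-7) = 985.46 − 991.99 = -6.53 m.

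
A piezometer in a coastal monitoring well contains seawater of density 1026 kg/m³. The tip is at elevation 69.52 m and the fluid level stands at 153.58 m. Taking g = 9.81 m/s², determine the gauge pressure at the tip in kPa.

P ≈ 846 kPa

Pressure head ψ = h − z = 153.58 − 69.52 = 84.06 m.
P = ρgψ = 1026 × 9.81 × 84.06 = 846069 Pa ≈ 846 kPa.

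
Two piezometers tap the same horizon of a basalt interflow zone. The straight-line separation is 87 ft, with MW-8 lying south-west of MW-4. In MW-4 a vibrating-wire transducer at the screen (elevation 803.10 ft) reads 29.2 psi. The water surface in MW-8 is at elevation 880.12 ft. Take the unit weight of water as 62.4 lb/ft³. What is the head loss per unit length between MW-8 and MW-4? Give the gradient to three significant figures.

Pressure head at MW-4: ψ = 144·P/γ = 144 × 29.2 / 62.4 = 67.38 ft.
Total head at MW-4: h = z + ψ = 803.10 + 67.38 = 870.48 ft.
Total head at MW-8: h = 880.12 ft (water level in the piezometer is the total head).
Head difference: h(MW-4) − h(MW-8) = 870.48 − 880.12 = -9.64 ft.
Hydraulic gradient: i = |Δh| / L = 9.64 / 87 = 0.111.

i ≈ 0.111 ft/ft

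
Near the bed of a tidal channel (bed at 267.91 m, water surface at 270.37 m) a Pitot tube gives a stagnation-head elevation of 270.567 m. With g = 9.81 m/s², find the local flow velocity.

Near the bed, under hydrostatic conditions, the piezometric head (z + ψ) equals the free-surface elevation, 270.37 m.
Velocity head = total − piezometric = 270.567 − 270.37 = 0.197 m.
v = √(2g·h_v) = √(2 × 9.81 × 0.197) = 1.97 m/s.

v ≈ 1.97 m/s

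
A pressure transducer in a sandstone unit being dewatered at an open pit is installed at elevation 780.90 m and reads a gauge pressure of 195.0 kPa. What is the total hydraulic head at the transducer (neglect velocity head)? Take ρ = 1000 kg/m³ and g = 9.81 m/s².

h ≈ 800.78 m

ψ = P/(ρg) = 195.0×1000 / (1000 × 9.81) = 19.88 m.
h = z + ψ = 780.90 + 19.88 = 800.78 m.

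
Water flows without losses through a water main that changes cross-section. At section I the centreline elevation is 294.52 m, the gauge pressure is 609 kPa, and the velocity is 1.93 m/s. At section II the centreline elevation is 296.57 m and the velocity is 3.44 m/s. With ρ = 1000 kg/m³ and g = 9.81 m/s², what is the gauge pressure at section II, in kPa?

P₂ ≈ 585 kPa

Pressure head at I: ψ₁ = P₁/(ρg) = 609×1000 / (1000 × 9.81) = 62.08 m.
Velocity heads: v₁²/2g = 1.93²/19.62 = 0.190 m; v₂²/2g = 3.44²/19.62 = 0.603 m.
Total head H = z₁ + ψ₁ + v₁²/2g = 294.52 + 62.08 + 0.190 = 356.79 m.
ψ₂ = H − z₂ − v₂²/2g = 356.79 − 296.57 − 0.603 = 59.62 m.
P₂ = ρgψ₂ = 1000 × 9.81 × 59.62 ≈ 585 kPa.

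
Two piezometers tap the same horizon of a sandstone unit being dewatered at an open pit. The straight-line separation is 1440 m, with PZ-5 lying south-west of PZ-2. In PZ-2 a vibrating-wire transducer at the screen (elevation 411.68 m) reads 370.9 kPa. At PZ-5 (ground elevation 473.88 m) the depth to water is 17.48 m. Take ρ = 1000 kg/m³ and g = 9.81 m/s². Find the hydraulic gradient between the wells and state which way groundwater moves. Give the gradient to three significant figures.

Pressure head at PZ-2: ψ = P/(ρg) = 370.9×1000 / (1000 × 9.81) = 37.81 m.
Total head at PZ-2: h = z + ψ = 411.68 + 37.81 = 449.49 m.
Total head at PZ-5: h = 473.88 − 17.48 = 456.40 m.
Head difference: h(PZ-2) − h(PZ-5) = 449.49 − 456.40 = -6.91 m.
Hydraulic gradient: i = |Δh| / L = 6.91 / 1440 = 0.00480.
Flow is from higher to lower head: from PZ-5 toward PZ-2, i.e. toward the north-east.

i ≈ 0.00480; groundwater flows toward the north-east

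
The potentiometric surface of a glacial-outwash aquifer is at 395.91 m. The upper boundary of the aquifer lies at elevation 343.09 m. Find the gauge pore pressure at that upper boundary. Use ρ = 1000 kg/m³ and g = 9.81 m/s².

Pressure head at the aquifer top: ψ = h − z = 395.91 − 343.09 = 52.82 m.
P = ρgψ = 1000 × 9.81 × 52.82 = 518164 Pa ≈ 518 kPa.

P ≈ 518 kPa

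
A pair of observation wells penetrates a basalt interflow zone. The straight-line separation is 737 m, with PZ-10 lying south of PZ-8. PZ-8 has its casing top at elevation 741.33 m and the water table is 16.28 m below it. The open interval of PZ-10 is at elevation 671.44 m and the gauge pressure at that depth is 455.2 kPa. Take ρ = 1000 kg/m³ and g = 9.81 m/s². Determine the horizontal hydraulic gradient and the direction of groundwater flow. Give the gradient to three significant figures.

Total head at PZ-8: h = 741.33 − 16.28 = 725.05 m.
Pressure head at PZ-10: ψ = P/(ρg) = 455.2×1000 / (1000 × 9.81) = 46.40 m.
Total head at PZ-10: h = z + ψ = 671.44 + 46.40 = 717.84 m.
Head difference: h(PZ-8) − h(PZ-10) = 725.05 − 717.84 = 7.21 m.
Hydraulic gradient: i = |Δh| / L = 7.21 / 737 = 0.00978.
Flow is from higher to lower head: from PZ-8 toward PZ-10, i.e. toward the south.

i ≈ 0.00978; groundwater flows toward the south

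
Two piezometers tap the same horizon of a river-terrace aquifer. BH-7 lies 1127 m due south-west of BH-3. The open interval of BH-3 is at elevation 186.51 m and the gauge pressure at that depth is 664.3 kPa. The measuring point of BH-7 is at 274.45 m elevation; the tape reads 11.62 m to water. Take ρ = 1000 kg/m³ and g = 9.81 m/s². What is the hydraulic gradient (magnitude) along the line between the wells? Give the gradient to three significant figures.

i ≈ 0.00763

Pressure head at BH-3: ψ = P/(ρg) = 664.3×1000 / (1000 × 9.81) = 67.72 m.
Total head at BH-3: h = z + ψ = 186.51 + 67.72 = 254.23 m.
Total head at BH-7: h = 274.45 − 11.62 = 262.83 m.
Head difference: h(BH-3) − h(BH-7) = 254.23 − 262.83 = -8.60 m.
Hydraulic gradient: i = |Δh| / L = 8.60 / 1127 = 0.00763.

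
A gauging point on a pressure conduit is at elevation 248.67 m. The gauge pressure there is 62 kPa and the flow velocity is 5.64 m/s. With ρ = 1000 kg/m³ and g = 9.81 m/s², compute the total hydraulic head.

h ≈ 256.61 m

Pressure head ψ = P/(ρg) = 62×1000 / (1000 × 9.81) = 6.32 m.
Velocity head = v²/(2g) = 5.64² / (2 × 9.81) = 1.621 m.
h = z + ψ + v²/(2g) = 248.67 + 6.32 + 1.621 = 256.61 m.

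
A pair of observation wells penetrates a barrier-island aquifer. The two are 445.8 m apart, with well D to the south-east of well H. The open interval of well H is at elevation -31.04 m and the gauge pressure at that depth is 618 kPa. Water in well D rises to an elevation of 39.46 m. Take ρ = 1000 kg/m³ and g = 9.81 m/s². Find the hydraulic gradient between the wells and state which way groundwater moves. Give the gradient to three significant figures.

i ≈ 0.0168; groundwater flows toward the north-west

Pressure head at well H: ψ = P/(ρg) = 618×1000 / (1000 × 9.81) = 63.00 m.
Total head at well H: h = z + ψ = -31.04 + 63.00 = 31.96 m.
Total head at well D: h = 39.46 m (water level in the piezometer is the total head).
Head difference: h(well H) − h(well D) = 31.96 − 39.46 = -7.50 m.
Hydraulic gradient: i = |Δh| / L = 7.50 / 445.8 = 0.0168.
Flow is from higher to lower head: from well D toward well H, i.e. toward the north-west.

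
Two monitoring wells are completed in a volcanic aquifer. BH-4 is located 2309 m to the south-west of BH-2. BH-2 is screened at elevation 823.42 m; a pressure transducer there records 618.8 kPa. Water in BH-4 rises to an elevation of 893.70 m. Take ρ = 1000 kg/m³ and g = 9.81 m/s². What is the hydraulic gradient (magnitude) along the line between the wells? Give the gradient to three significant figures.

Pressure head at BH-2: ψ = P/(ρg) = 618.8×1000 / (1000 × 9.81) = 63.08 m.
Total head at BH-2: h = z + ψ = 823.42 + 63.08 = 886.50 m.
Total head at BH-4: h = 893.70 m (water level in the piezometer is the total head).
Head difference: h(BH-2) − h(BH-4) = 886.50 − 893.70 = -7.20 m.
Hydraulic gradient: i = |Δh| / L = 7.20 / 2309 = 0.00312.

i ≈ 0.00312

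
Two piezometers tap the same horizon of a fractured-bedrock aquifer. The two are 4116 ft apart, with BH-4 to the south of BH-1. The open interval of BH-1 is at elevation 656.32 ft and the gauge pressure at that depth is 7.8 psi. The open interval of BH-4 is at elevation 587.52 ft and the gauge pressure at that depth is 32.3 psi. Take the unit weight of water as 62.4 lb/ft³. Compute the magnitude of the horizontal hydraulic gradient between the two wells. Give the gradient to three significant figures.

Pressure head at BH-1: ψ = 144·P/γ = 144 × 7.8 / 62.4 = 18.00 ft.
Total head at BH-1: h = z + ψ = 656.32 + 18.00 = 674.32 ft.
Pressure head at BH-4: ψ = 144·P/γ = 144 × 32.3 / 62.4 = 74.54 ft.
Total head at BH-4: h = z + ψ = 587.52 + 74.54 = 662.06 ft.
Head difference: h(BH-1) − h(BH-4) = 674.32 − 662.06 = 12.26 ft.
Hydraulic gradient: i = |Δh| / L = 12.26 / 4116 = 0.00298.

i ≈ 0.00298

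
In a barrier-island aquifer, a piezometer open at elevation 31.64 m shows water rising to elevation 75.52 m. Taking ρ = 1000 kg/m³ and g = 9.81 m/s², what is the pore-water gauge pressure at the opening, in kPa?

Pressure head ψ = h − z = 75.52 − 31.64 = 43.88 m.
P = ρgψ = 1000 × 9.81 × 43.88 = 430463 Pa ≈ 430 kPa.

P ≈ 430 kPa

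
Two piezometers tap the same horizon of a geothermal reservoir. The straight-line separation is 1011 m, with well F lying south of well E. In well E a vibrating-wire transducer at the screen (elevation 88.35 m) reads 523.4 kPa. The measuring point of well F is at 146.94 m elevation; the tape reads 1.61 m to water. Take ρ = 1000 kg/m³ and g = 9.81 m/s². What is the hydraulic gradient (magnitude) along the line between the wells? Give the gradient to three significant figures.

Pressure head at well E: ψ = P/(ρg) = 523.4×1000 / (1000 × 9.81) = 53.35 m.
Total head at well E: h = z + ψ = 88.35 + 53.35 = 141.70 m.
Total head at well F: h = 146.94 − 1.61 = 145.33 m.
Head difference: h(well E) − h(well F) = 141.70 − 145.33 = -3.63 m.
Hydraulic gradient: i = |Δh| / L = 3.63 / 1011 = 0.00359.

i ≈ 0.00359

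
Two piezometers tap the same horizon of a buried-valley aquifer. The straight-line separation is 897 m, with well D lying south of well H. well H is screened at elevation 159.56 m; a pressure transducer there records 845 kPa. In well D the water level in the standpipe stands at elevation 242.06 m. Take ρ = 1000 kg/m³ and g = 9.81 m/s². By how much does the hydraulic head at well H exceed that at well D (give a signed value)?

Δh ≈ 3.64 m

Pressure head at well H: ψ = P/(ρg) = 845×1000 / (1000 × 9.81) = 86.14 m.
Total head at well H: h = z + ψ = 159.56 + 86.14 = 245.70 m.
Total head at well D: h = 242.06 m (water level in the piezometer is the total head).
Head difference: h(well H) − h(well D) = 245.70 − 242.06 = 3.64 m.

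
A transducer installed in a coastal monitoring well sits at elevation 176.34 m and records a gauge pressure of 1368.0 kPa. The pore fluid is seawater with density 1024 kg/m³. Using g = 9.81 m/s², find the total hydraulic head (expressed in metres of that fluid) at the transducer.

ψ = P/(ρg) = 1368.0×1000 / (1024 × 9.81) = 136.18 m.
h = z + ψ = 176.34 + 136.18 = 312.52 m.

h ≈ 312.52 m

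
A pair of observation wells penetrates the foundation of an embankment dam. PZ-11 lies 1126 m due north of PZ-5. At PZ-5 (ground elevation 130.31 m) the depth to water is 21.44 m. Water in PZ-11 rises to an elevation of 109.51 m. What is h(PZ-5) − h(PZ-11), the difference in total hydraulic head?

Δh ≈ -0.64 m

Total head at PZ-5: h = 130.31 − 21.44 = 108.87 m.
Total head at PZ-11: h = 109.51 m (water level in the piezometer is the total head).
Head difference: h(PZ-5) − h(PZ-11) = 108.87 − 109.51 = -0.64 m.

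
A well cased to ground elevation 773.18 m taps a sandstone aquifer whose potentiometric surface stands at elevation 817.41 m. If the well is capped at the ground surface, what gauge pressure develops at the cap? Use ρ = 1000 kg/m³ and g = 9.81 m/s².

P ≈ 434 kPa

Head above the cap: Δh = 817.41 − 773.18 = 44.23 m.
P = ρgΔh = 1000 × 9.81 × 44.23 = 433896 Pa ≈ 434 kPa.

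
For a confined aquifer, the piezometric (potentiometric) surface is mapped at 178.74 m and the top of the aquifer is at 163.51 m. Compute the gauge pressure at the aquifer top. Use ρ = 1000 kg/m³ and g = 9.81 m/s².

P ≈ 149 kPa

Pressure head at the aquifer top: ψ = h − z = 178.74 − 163.51 = 15.23 m.
P = ρgψ = 1000 × 9.81 × 15.23 = 149406 Pa ≈ 149 kPa.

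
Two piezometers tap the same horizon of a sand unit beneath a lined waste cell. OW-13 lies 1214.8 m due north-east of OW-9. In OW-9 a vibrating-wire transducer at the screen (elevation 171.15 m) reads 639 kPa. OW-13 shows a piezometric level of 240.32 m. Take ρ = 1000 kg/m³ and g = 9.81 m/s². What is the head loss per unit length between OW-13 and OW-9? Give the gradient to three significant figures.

Pressure head at OW-9: ψ = P/(ρg) = 639×1000 / (1000 × 9.81) = 65.14 m.
Total head at OW-9: h = z + ψ = 171.15 + 65.14 = 236.29 m.
Total head at OW-13: h = 240.32 m (water level in the piezometer is the total head).
Head difference: h(OW-9) − h(OW-13) = 236.29 − 240.32 = -4.03 m.
Hydraulic gradient: i = |Δh| / L = 4.03 / 1214.8 = 0.00332.

i ≈ 0.00332 m/m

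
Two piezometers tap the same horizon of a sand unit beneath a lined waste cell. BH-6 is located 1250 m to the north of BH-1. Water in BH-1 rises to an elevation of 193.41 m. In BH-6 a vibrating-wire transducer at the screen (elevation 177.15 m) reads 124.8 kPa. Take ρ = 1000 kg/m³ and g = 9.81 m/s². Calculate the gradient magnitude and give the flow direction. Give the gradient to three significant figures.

i ≈ 0.00283; groundwater flows toward the north

Total head at BH-1: h = 193.41 m (water level in the piezometer is the total head).
Pressure head at BH-6: ψ = P/(ρg) = 124.8×1000 / (1000 × 9.81) = 12.72 m.
Total head at BH-6: h = z + ψ = 177.15 + 12.72 = 189.87 m.
Head difference: h(BH-1) − h(BH-6) = 193.41 − 189.87 = 3.54 m.
Hydraulic gradient: i = |Δh| / L = 3.54 / 1250 = 0.00283.
Flow is from higher to lower head: from BH-1 toward BH-6, i.e. toward the north.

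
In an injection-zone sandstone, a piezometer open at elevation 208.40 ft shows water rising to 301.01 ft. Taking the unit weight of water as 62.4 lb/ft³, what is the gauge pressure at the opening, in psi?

P ≈ 40.1 psi

Pressure head ψ = h − z = 301.01 − 208.40 = 92.61 ft.
P = γ·ψ / 144 = 62.4 × 92.61 / 144 = 40.1 psi.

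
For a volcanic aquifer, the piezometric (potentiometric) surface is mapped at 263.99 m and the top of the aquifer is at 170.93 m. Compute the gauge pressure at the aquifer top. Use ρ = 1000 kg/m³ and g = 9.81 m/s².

P ≈ 913 kPa

Pressure head at the aquifer top: ψ = h − z = 263.99 − 170.93 = 93.06 m.
P = ρgψ = 1000 × 9.81 × 93.06 = 912919 Pa ≈ 913 kPa.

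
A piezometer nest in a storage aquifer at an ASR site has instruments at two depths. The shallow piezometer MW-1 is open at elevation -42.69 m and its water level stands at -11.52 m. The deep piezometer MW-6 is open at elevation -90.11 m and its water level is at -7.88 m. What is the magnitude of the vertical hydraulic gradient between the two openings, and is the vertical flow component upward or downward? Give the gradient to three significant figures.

Total head at MW-1: h = -11.52 m (water level in the standpipe).
Total head at MW-6: h = -7.88 m.
Δh = h(MW-1) − h(MW-6) = -11.52 − (-7.88) = -3.64 m.
Vertical separation Δz = -42.69 − (-90.11) = 47.42 m.
|i_v| = |Δh| / Δz = 3.64 / 47.42 = 0.0768.
Head is higher in the deep piezometer, so vertical flow is upward (discharge condition).

|i_v| ≈ 0.0768; vertical flow is upward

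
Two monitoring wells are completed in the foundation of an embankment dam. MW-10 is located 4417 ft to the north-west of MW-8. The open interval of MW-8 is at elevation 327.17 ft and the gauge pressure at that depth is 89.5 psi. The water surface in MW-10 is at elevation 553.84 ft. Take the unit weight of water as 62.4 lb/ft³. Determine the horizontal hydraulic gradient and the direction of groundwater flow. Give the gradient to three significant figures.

i ≈ 0.00456; groundwater flows toward the south-east

Pressure head at MW-8: ψ = 144·P/γ = 144 × 89.5 / 62.4 = 206.54 ft.
Total head at MW-8: h = z + ψ = 327.17 + 206.54 = 533.71 ft.
Total head at MW-10: h = 553.84 ft (water level in the piezometer is the total head).
Head difference: h(MW-8) − h(MW-10) = 533.71 − 553.84 = -20.13 ft.
Hydraulic gradient: i = |Δh| / L = 20.13 / 4417 = 0.00456.
Flow is from higher to lower head: from MW-10 toward MW-8, i.e. toward the south-east.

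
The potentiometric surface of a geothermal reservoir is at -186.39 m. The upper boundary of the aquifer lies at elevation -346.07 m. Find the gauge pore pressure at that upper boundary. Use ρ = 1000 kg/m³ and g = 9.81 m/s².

P ≈ 1570 kPa

Pressure head at the aquifer top: ψ = h − z = -186.39 − (-346.07) = 159.68 m.
P = ρgψ = 1000 × 9.81 × 159.68 = 1566461 Pa ≈ 1570 kPa.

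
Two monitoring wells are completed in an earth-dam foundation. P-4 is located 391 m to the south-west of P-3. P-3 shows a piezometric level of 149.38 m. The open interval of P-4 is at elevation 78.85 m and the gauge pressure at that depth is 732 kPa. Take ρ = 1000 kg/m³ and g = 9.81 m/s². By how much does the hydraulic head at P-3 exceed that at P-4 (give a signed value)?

Total head at P-3: h = 149.38 m (water level in the piezometer is the total head).
Pressure head at P-4: ψ = P/(ρg) = 732×1000 / (1000 × 9.81) = 74.62 m.
Total head at P-4: h = z + ψ = 78.85 + 74.62 = 153.47 m.
Head difference: h(P-3) − h(P-4) = 149.38 − 153.47 = -4.09 m.

Δh ≈ -4.09 m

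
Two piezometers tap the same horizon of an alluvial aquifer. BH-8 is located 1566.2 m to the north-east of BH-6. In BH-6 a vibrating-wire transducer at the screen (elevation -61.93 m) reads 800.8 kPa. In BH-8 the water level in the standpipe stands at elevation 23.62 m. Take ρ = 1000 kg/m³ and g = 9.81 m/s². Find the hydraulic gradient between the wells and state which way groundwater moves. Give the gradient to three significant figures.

Pressure head at BH-6: ψ = P/(ρg) = 800.8×1000 / (1000 × 9.81) = 81.63 m.
Total head at BH-6: h = z + ψ = -61.93 + 81.63 = 19.70 m.
Total head at BH-8: h = 23.62 m (water level in the piezometer is the total head).
Head difference: h(BH-6) − h(BH-8) = 19.70 − 23.62 = -3.92 m.
Hydraulic gradient: i = |Δh| / L = 3.92 / 1566.2 = 0.00250.
Flow is from higher to lower head: from BH-8 toward BH-6, i.e. toward the south-west.

i ≈ 0.00250; groundwater flows toward the south-west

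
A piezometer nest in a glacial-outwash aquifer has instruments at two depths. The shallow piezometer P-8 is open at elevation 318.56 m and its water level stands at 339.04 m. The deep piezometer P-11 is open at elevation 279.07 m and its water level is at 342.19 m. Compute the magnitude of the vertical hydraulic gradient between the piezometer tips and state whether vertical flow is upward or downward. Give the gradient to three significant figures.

|i_v| ≈ 0.0798; vertical flow is upward

Total head at P-8: h = 339.04 m (water level in the standpipe).
Total head at P-11: h = 342.19 m.
Δh = h(P-8) − h(P-11) = 339.04 − 342.19 = -3.15 m.
Vertical separation Δz = 318.56 − 279.07 = 39.49 m.
|i_v| = |Δh| / Δz = 3.15 / 39.49 = 0.0798.
Head is higher in the deep piezometer, so vertical flow is upward (discharge condition).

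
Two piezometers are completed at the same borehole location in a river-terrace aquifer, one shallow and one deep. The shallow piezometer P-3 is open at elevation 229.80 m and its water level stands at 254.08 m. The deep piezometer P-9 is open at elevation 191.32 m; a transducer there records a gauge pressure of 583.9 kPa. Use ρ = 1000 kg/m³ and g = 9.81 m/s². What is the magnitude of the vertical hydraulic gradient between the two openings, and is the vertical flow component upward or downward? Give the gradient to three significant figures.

Total head at P-3: h = 254.08 m (water level in the standpipe).
Pressure head at P-9: ψ = P/(ρg) = 583.9×1000 / (1000 × 9.81) = 59.52 m.
Total head at P-9: h = z + ψ = 191.32 + 59.52 = 250.84 m.
Δh = h(P-3) − h(P-9) = 254.08 − 250.84 = 3.24 m.
Vertical separation Δz = 229.80 − 191.32 = 38.48 m.
|i_v| = |Δh| / Δz = 3.24 / 38.48 = 0.0842.
Head is higher in the shallow piezometer, so vertical flow is downward (recharge condition).

|i_v| ≈ 0.0842; vertical flow is downward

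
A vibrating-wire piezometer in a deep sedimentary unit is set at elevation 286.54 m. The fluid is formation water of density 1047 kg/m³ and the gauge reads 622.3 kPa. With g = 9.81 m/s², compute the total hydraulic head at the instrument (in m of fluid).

ψ = P/(ρg) = 622.3×1000 / (1047 × 9.81) = 60.59 m.
h = z + ψ = 286.54 + 60.59 = 347.13 m.

h ≈ 347.13 m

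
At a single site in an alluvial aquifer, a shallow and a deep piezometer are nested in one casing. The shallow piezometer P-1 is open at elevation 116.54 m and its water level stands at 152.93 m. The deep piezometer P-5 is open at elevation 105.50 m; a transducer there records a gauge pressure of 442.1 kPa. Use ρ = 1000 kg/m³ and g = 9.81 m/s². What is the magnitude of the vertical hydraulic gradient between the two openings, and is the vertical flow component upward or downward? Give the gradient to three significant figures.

Total head at P-1: h = 152.93 m (water level in the standpipe).
Pressure head at P-5: ψ = P/(ρg) = 442.1×1000 / (1000 × 9.81) = 45.07 m.
Total head at P-5: h = z + ψ = 105.50 + 45.07 = 150.57 m.
Δh = h(P-1) − h(P-5) = 152.93 − 150.57 = 2.36 m.
Vertical separation Δz = 116.54 − 105.50 = 11.04 m.
|i_v| = |Δh| / Δz = 2.36 / 11.04 = 0.214.
Head is higher in the shallow piezometer, so vertical flow is downward (recharge condition).

|i_v| ≈ 0.214; vertical flow is downward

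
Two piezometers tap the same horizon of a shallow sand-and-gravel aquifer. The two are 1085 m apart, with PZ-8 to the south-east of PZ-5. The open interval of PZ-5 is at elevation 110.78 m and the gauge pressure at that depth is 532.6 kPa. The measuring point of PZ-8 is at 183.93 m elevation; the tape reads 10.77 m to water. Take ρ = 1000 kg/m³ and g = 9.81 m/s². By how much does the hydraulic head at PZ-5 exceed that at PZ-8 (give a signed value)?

Δh ≈ -8.09 m

Pressure head at PZ-5: ψ = P/(ρg) = 532.6×1000 / (1000 × 9.81) = 54.29 m.
Total head at PZ-5: h = z + ψ = 110.78 + 54.29 = 165.07 m.
Total head at PZ-8: h = 183.93 − 10.77 = 173.16 m.
Head difference: h(PZ-5) − h(PZ-8) = 165.07 − 173.16 = -8.09 m.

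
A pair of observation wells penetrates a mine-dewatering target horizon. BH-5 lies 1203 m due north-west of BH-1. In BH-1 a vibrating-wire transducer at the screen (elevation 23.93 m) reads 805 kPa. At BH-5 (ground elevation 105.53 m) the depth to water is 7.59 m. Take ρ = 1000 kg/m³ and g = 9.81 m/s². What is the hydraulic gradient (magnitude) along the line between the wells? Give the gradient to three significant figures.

Pressure head at BH-1: ψ = P/(ρg) = 805×1000 / (1000 × 9.81) = 82.06 m.
Total head at BH-1: h = z + ψ = 23.93 + 82.06 = 105.99 m.
Total head at BH-5: h = 105.53 − 7.59 = 97.94 m.
Head difference: h(BH-1) − h(BH-5) = 105.99 − 97.94 = 8.05 m.
Hydraulic gradient: i = |Δh| / L = 8.05 / 1203 = 0.00669.

i ≈ 0.00669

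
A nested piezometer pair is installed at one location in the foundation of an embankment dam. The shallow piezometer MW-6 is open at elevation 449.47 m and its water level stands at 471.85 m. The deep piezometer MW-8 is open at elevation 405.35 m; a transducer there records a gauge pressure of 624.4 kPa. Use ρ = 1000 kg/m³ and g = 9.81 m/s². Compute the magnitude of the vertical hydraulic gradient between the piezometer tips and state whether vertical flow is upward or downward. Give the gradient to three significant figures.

|i_v| ≈ 0.0646; vertical flow is downward

Total head at MW-6: h = 471.85 m (water level in the standpipe).
Pressure head at MW-8: ψ = P/(ρg) = 624.4×1000 / (1000 × 9.81) = 63.65 m.
Total head at MW-8: h = z + ψ = 405.35 + 63.65 = 469.00 m.
Δh = h(MW-6) − h(MW-8) = 471.85 − 469.00 = 2.85 m.
Vertical separation Δz = 449.47 − 405.35 = 44.12 m.
|i_v| = |Δh| / Δz = 2.85 / 44.12 = 0.0646.
Head is higher in the shallow piezometer, so vertical flow is downward (recharge condition).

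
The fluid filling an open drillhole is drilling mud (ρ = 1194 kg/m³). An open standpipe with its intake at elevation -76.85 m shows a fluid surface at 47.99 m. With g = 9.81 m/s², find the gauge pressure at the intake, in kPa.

Pressure head ψ = h − z = 47.99 − (-76.85) = 124.84 m.
P = ρgψ = 1194 × 9.81 × 124.84 = 1462268 Pa ≈ 1460 kPa.

P ≈ 1460 kPa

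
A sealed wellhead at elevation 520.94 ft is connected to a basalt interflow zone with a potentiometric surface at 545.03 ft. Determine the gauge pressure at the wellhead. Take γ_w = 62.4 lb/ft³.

Head above the cap: Δh = 545.03 − 520.94 = 24.09 ft.
P = γΔh/144 = 62.4 × 24.09 / 144 = 10.4 psi.

P ≈ 10.4 psi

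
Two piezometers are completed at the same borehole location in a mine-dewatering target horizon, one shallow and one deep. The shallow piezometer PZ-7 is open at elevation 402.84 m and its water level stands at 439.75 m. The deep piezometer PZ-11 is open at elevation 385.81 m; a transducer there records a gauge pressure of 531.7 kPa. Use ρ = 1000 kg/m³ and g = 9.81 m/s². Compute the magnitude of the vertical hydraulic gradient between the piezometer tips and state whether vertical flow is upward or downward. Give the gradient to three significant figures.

|i_v| ≈ 0.0153; vertical flow is upward

Total head at PZ-7: h = 439.75 m (water level in the standpipe).
Pressure head at PZ-11: ψ = P/(ρg) = 531.7×1000 / (1000 × 9.81) = 54.20 m.
Total head at PZ-11: h = z + ψ = 385.81 + 54.20 = 440.01 m.
Δh = h(PZ-7) − h(PZ-11) = 439.75 − 440.01 = -0.26 m.
Vertical separation Δz = 402.84 − 385.81 = 17.03 m.
|i_v| = |Δh| / Δz = 0.26 / 17.03 = 0.0153.
Head is higher in the deep piezometer, so vertical flow is upward (discharge condition).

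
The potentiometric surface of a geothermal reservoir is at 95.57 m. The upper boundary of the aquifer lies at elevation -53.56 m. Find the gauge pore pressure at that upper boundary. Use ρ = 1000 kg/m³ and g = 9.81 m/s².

Pressure head at the aquifer top: ψ = h − z = 95.57 − (-53.56) = 149.13 m.
P = ρgψ = 1000 × 9.81 × 149.13 = 1462965 Pa ≈ 1460 kPa.

P ≈ 1460 kPa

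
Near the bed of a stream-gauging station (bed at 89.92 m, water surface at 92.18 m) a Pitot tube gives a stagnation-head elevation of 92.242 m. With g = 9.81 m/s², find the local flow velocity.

v ≈ 1.10 m/s

Near the bed, under hydrostatic conditions, the piezometric head (z + ψ) equals the free-surface elevation, 92.18 m.
Velocity head = total − piezometric = 92.242 − 92.18 = 0.062 m.
v = √(2g·h_v) = √(2 × 9.81 × 0.062) = 1.10 m/s.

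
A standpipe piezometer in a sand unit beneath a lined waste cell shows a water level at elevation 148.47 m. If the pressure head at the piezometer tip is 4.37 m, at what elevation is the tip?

z ≈ 144.10 m

z = h − ψ = 148.47 − 4.37 = 144.10 m.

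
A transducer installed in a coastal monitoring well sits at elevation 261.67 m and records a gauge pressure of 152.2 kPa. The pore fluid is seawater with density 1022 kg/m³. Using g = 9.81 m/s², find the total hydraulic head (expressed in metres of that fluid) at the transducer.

h ≈ 276.85 m

ψ = P/(ρg) = 152.2×1000 / (1022 × 9.81) = 15.18 m.
h = z + ψ = 261.67 + 15.18 = 276.85 m.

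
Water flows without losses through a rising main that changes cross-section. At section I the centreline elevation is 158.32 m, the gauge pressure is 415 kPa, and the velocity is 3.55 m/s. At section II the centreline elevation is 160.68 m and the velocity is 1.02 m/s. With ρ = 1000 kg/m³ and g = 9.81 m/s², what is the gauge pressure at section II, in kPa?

P₂ ≈ 398 kPa

Pressure head at I: ψ₁ = P₁/(ρg) = 415×1000 / (1000 × 9.81) = 42.30 m.
Velocity heads: v₁²/2g = 3.55²/19.62 = 0.642 m; v₂²/2g = 1.02²/19.62 = 0.053 m.
Total head H = z₁ + ψ₁ + v₁²/2g = 158.32 + 42.30 + 0.642 = 201.26 m.
ψ₂ = H − z₂ − v₂²/2g = 201.26 − 160.68 − 0.053 = 40.53 m.
P₂ = ρgψ₂ = 1000 × 9.81 × 40.53 ≈ 398 kPa.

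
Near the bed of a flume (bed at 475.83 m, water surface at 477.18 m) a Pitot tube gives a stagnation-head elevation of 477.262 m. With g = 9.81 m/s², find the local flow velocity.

v ≈ 1.27 m/s

Near the bed, under hydrostatic conditions, the piezometric head (z + ψ) equals the free-surface elevation, 477.18 m.
Velocity head = total − piezometric = 477.262 − 477.18 = 0.082 m.
v = √(2g·h_v) = √(2 × 9.81 × 0.082) = 1.27 m/s.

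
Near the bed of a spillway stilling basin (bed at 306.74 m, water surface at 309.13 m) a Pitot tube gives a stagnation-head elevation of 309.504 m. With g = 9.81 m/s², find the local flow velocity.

Near the bed, under hydrostatic conditions, the piezometric head (z + ψ) equals the free-surface elevation, 309.13 m.
Velocity head = total − piezometric = 309.504 − 309.13 = 0.374 m.
v = √(2g·h_v) = √(2 × 9.81 × 0.374) = 2.71 m/s.

v ≈ 2.71 m/s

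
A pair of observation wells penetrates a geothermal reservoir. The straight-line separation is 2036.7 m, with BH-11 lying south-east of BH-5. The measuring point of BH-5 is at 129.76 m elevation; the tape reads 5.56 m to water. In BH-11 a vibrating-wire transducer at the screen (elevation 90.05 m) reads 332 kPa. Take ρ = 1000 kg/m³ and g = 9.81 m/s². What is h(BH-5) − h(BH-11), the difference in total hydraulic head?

Total head at BH-5: h = 129.76 − 5.56 = 124.20 m.
Pressure head at BH-11: ψ = P/(ρg) = 332×1000 / (1000 × 9.81) = 33.84 m.
Total head at BH-11: h = z + ψ = 90.05 + 33.84 = 123.89 m.
Head difference: h(BH-5) − h(BH-11) = 124.20 − 123.89 = 0.31 m.

Δh ≈ 0.31 m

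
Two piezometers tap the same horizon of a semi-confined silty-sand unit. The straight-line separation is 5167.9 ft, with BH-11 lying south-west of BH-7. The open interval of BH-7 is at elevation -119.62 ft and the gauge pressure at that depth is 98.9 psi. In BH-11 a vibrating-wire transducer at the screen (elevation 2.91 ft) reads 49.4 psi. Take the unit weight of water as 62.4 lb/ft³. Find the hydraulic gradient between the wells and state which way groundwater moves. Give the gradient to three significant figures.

i ≈ 0.00161; groundwater flows toward the north-east

Pressure head at BH-7: ψ = 144·P/γ = 144 × 98.9 / 62.4 = 228.23 ft.
Total head at BH-7: h = z + ψ = -119.62 + 228.23 = 108.61 ft.
Pressure head at BH-11: ψ = 144·P/γ = 144 × 49.4 / 62.4 = 114.00 ft.
Total head at BH-11: h = z + ψ = 2.91 + 114.00 = 116.91 ft.
Head difference: h(BH-7) − h(BH-11) = 108.61 − 116.91 = -8.30 ft.
Hydraulic gradient: i = |Δh| / L = 8.30 / 5167.9 = 0.00161.
Flow is from higher to lower head: from BH-11 toward BH-7, i.e. toward the north-east.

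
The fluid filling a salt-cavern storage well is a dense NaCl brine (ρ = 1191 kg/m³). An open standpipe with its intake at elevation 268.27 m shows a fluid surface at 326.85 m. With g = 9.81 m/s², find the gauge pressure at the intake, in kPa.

P ≈ 684 kPa

Pressure head ψ = h − z = 326.85 − 268.27 = 58.58 m.
P = ρgψ = 1191 × 9.81 × 58.58 = 684432 Pa ≈ 684 kPa.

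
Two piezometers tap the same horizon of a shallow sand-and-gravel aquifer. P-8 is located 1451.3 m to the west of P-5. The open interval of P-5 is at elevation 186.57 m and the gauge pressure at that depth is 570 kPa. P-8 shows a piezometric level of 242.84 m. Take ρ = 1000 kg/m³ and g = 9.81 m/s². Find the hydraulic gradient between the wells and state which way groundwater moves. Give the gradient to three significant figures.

i ≈ 0.00126; groundwater flows toward the west

Pressure head at P-5: ψ = P/(ρg) = 570×1000 / (1000 × 9.81) = 58.10 m.
Total head at P-5: h = z + ψ = 186.57 + 58.10 = 244.67 m.
Total head at P-8: h = 242.84 m (water level in the piezometer is the total head).
Head difference: h(P-5) − h(P-8) = 244.67 − 242.84 = 1.83 m.
Hydraulic gradient: i = |Δh| / L = 1.83 / 1451.3 = 0.00126.
Flow is from higher to lower head: from P-5 toward P-8, i.e. toward the west.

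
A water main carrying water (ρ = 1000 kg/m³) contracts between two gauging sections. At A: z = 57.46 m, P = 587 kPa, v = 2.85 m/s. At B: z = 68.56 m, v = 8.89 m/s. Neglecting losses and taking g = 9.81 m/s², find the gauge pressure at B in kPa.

P₂ ≈ 443 kPa

Pressure head at A: ψ₁ = P₁/(ρg) = 587×1000 / (1000 × 9.81) = 59.84 m.
Velocity heads: v₁²/2g = 2.85²/19.62 = 0.414 m; v₂²/2g = 8.89²/19.62 = 4.028 m.
Total head H = z₁ + ψ₁ + v₁²/2g = 57.46 + 59.84 + 0.414 = 117.71 m.
ψ₂ = H − z₂ − v₂²/2g = 117.71 − 68.56 − 4.028 = 45.12 m.
P₂ = ρgψ₂ = 1000 × 9.81 × 45.12 ≈ 443 kPa.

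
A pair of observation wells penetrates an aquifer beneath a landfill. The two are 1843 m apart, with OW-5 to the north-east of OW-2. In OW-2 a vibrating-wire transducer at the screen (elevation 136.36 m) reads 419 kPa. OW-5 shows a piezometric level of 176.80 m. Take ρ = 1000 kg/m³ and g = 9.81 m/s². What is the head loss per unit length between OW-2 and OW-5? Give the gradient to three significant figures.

i ≈ 0.00123 m/m

Pressure head at OW-2: ψ = P/(ρg) = 419×1000 / (1000 × 9.81) = 42.71 m.
Total head at OW-2: h = z + ψ = 136.36 + 42.71 = 179.07 m.
Total head at OW-5: h = 176.80 m (water level in the piezometer is the total head).
Head difference: h(OW-2) − h(OW-5) = 179.07 − 176.80 = 2.27 m.
Hydraulic gradient: i = |Δh| / L = 2.27 / 1843 = 0.00123.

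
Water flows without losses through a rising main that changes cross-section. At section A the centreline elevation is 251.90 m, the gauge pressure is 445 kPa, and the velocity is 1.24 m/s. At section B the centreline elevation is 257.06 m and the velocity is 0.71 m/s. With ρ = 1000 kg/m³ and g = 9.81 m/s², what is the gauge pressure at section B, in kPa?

Pressure head at A: ψ₁ = P₁/(ρg) = 445×1000 / (1000 × 9.81) = 45.36 m.
Velocity heads: v₁²/2g = 1.24²/19.62 = 0.078 m; v₂²/2g = 0.71²/19.62 = 0.026 m.
Total head H = z₁ + ψ₁ + v₁²/2g = 251.90 + 45.36 + 0.078 = 297.34 m.
ψ₂ = H − z₂ − v₂²/2g = 297.34 − 257.06 − 0.026 = 40.25 m.
P₂ = ρgψ₂ = 1000 × 9.81 × 40.25 ≈ 395 kPa.

P₂ ≈ 395 kPa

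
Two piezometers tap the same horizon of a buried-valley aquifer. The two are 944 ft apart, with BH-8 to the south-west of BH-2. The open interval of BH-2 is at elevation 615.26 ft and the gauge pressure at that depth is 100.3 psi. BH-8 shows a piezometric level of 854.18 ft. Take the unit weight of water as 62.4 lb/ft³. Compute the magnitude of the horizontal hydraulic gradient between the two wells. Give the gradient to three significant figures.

i ≈ 0.00790

Pressure head at BH-2: ψ = 144·P/γ = 144 × 100.3 / 62.4 = 231.46 ft.
Total head at BH-2: h = z + ψ = 615.26 + 231.46 = 846.72 ft.
Total head at BH-8: h = 854.18 ft (water level in the piezometer is the total head).
Head difference: h(BH-2) − h(BH-8) = 846.72 − 854.18 = -7.46 ft.
Hydraulic gradient: i = |Δh| / L = 7.46 / 944 = 0.00790.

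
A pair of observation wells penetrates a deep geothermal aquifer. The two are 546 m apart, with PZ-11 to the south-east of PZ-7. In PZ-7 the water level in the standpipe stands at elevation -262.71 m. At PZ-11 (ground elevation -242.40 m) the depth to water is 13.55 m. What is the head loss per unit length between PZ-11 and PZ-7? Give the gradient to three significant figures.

Total head at PZ-7: h = -262.71 m (water level in the piezometer is the total head).
Total head at PZ-11: h = -242.40 − 13.55 = -255.95 m.
Head difference: h(PZ-7) − h(PZ-11) = -262.71 − (-255.95) = -6.76 m.
Hydraulic gradient: i = |Δh| / L = 6.76 / 546 = 0.0124.

i ≈ 0.0124 m/m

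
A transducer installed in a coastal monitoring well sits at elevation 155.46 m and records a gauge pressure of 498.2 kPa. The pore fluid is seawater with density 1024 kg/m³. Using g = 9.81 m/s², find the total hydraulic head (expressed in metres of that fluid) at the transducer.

ψ = P/(ρg) = 498.2×1000 / (1024 × 9.81) = 49.59 m.
h = z + ψ = 155.46 + 49.59 = 205.05 m.

h ≈ 205.05 m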